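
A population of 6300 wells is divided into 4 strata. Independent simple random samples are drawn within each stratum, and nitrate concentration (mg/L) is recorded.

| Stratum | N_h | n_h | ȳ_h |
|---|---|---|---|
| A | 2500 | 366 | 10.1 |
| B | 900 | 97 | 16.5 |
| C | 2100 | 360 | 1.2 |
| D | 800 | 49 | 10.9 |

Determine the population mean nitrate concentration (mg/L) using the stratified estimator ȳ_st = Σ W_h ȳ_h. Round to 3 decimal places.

N = Σ N_h = 6300. Stratum weights W_h = N_h/N.
ȳ_st = (2500·10.1 + 900·16.5 + 2100·1.2 + 800·10.9) / 6300 = 8.14921

ȳ_st ≈ 8.149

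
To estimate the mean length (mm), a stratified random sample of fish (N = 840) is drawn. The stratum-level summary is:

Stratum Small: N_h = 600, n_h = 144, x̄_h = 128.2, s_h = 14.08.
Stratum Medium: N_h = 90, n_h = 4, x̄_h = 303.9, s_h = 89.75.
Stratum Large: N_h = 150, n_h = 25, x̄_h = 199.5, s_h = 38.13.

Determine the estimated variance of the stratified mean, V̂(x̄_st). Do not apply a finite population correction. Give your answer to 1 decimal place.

V̂(x̄_st) = Σ W_h² s_h²/n_h, with W_h = N_h/N and N = 840:
  stratum Small: (600/840)²·14.08²/144 = 0.702404
  stratum Medium: (90/840)²·89.75²/4 = 23.1172
  stratum Large: (150/840)²·38.13²/25 = 1.85446
V̂(x̄_st) = 25.6741

V̂(x̄_st) ≈ 25.7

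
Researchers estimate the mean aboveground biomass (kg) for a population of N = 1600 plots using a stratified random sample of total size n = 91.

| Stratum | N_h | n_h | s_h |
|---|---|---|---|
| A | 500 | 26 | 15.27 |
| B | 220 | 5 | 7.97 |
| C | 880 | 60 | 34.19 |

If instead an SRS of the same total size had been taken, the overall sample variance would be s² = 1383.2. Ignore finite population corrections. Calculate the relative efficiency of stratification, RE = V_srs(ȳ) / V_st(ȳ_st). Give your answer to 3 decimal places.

V̂(ȳ_st) = Σ W_h² s_h²/n_h, with W_h = N_h/N and N = 1600:
  stratum A: (500/1600)²·15.27²/26 = 0.8758
  stratum B: (220/1600)²·7.97²/5 = 0.240188
  stratum C: (880/1600)²·34.19²/60 = 5.89349
V_st = 7.00948
V_srs = s²/n = 1383.2/91 = 15.2
Relative efficiency = V_srs / V_st = 15.2/7.00948 = 2.1685

RE ≈ 2.168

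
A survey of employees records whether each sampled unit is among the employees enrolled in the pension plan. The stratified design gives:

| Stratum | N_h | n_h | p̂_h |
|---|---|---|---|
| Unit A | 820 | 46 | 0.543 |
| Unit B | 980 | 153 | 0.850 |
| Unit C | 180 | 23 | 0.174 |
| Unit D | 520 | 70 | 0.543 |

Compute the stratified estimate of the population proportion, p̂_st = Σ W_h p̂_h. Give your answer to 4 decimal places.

p̂_st ≈ 0.6368

N = 2500; stratum weights W_h = N_h/N.
p̂_st = Σ W_h p̂_h = (820·0.543 + 980·0.850 + 180·0.174 + 520·0.543)/2500 = 0.63678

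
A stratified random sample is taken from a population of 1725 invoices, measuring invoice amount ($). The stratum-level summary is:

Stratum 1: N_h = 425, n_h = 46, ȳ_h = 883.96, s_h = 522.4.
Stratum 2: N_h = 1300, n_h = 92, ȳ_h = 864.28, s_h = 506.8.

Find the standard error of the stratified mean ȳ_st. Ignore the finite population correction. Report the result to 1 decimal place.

SE(ȳ_st) ≈ 44.1

V̂(ȳ_st) = Σ W_h² s_h²/n_h, with W_h = N_h/N and N = 1725:
  stratum 1: (425/1725)²·522.4²/46 = 360.121
  stratum 2: (1300/1725)²·506.8²/92 = 1585.6
V̂(ȳ_st) = 1945.72
SE(ȳ_st) = √1945.72 = 44.1103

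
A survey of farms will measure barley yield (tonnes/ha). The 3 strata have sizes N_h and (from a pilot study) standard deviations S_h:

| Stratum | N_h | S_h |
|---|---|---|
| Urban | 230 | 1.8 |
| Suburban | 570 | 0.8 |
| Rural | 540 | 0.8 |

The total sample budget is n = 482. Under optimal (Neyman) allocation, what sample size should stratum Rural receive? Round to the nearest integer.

160

Neyman allocation: n_h = n · N_h S_h / Σ N_i S_i, with n = 482.
  stratum Urban: N_h·S_h = 230·1.8 = 414.00
  stratum Suburban: N_h·S_h = 570·0.8 = 456.00
  stratum Rural: N_h·S_h = 540·0.8 = 432.00
Σ N_h S_h = 1302.00
n for stratum Rural = 482·432.00/1302.00 = 159.926 → 160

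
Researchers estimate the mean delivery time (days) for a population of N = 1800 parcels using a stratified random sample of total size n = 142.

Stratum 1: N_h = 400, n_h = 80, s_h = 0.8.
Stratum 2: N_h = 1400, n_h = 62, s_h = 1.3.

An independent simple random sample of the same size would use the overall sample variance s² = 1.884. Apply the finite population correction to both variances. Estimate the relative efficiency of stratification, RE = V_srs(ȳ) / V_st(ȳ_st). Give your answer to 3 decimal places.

RE ≈ 0.760

V̂(ȳ_st) = Σ W_h² (1 − n_h/N_h) s_h²/n_h, with W_h = N_h/N and N = 1800:
  stratum 1: (400/1800)²·(1 − 80/400)·0.8²/80 = 0.000316049
  stratum 2: (1400/1800)²·(1 − 62/1400)·1.3²/62 = 0.0157592
V_st = 0.0160752
V_srs = (1 − 142/1800)·1.884/142 = 0.0122209
Relative efficiency = V_srs / V_st = 0.0122209/0.0160752 = 0.7602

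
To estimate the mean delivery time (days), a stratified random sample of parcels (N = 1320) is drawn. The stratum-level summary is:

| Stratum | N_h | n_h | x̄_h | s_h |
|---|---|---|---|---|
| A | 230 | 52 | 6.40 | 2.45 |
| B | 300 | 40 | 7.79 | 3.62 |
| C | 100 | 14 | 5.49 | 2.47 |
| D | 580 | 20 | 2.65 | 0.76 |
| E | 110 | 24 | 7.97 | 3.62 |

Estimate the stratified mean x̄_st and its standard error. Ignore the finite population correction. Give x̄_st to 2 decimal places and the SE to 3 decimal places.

x̄_st = Σ W_h x̄_h = (230·6.40 + 300·7.79 + 100·5.49 + 580·2.65 + 110·7.97)/1320 = 5.13008
V̂(x̄_st) = Σ W_h² s_h²/n_h, with W_h = N_h/N and N = 1320:
  stratum A: (230/1320)²·2.45²/52 = 0.00350459
  stratum B: (300/1320)²·3.62²/40 = 0.016922
  stratum C: (100/1320)²·2.47²/14 = 0.00250102
  stratum D: (580/1320)²·0.76²/20 = 0.00557578
  stratum E: (110/1320)²·3.62²/24 = 0.00379178
V̂(x̄_st) = 0.0322952
SE(x̄_st) = √0.0322952 = 0.179709

x̄_st ≈ 5.13, SE ≈ 0.180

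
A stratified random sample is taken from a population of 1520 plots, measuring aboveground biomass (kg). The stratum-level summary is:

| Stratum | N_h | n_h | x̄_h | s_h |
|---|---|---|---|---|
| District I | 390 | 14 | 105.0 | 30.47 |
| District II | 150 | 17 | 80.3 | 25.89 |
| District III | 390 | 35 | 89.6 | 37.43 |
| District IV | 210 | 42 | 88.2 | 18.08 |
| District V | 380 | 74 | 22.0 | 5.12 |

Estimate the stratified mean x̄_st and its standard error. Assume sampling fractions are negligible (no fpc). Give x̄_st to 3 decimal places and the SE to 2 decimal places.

x̄_st = Σ W_h x̄_h = (390·105.0 + 150·80.3 + 390·89.6 + 210·88.2 + 380·22.0)/1520 = 75.54013
V̂(x̄_st) = Σ W_h² s_h²/n_h, with W_h = N_h/N and N = 1520:
  stratum District I: (390/1520)²·30.47²/14 = 4.36575
  stratum District II: (150/1520)²·25.89²/17 = 0.383982
  stratum District III: (390/1520)²·37.43²/35 = 2.6352
  stratum District IV: (210/1520)²·18.08²/42 = 0.148559
  stratum District V: (380/1520)²·5.12²/74 = 0.0221405
V̂(x̄_st) = 7.55563
SE(x̄_st) = √7.55563 = 2.74875

x̄_st ≈ 75.540, SE ≈ 2.75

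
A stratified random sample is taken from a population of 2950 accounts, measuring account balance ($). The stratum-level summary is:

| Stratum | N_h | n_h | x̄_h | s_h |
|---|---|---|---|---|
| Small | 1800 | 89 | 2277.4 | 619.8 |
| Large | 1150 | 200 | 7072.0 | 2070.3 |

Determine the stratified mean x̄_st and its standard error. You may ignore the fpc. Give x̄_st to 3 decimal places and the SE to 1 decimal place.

x̄_st = Σ W_h x̄_h = (1800·2277.4 + 1150·7072.0)/2950 = 4146.48136
V̂(x̄_st) = Σ W_h² s_h²/n_h, with W_h = N_h/N and N = 2950:
  stratum Small: (1800/2950)²·619.8²/89 = 1606.99
  stratum Large: (1150/2950)²·2070.3²/200 = 3256.78
V̂(x̄_st) = 4863.77
SE(x̄_st) = √4863.77 = 69.7407

x̄_st ≈ 4146.481, SE ≈ 69.7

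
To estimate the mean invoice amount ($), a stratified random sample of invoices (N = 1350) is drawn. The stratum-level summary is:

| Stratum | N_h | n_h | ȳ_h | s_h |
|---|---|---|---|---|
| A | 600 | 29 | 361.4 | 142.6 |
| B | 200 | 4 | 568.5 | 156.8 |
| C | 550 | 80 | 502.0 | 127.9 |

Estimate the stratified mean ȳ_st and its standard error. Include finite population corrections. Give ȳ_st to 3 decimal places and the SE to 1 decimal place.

ȳ_st = Σ W_h ȳ_h = (600·361.4 + 200·568.5 + 550·502.0)/1350 = 449.36296
V̂(ȳ_st) = Σ W_h² (1 − n_h/N_h) s_h²/n_h, with W_h = N_h/N and N = 1350:
  stratum A: (600/1350)²·(1 − 29/600)·142.6²/29 = 131.814
  stratum B: (200/1350)²·(1 − 4/200)·156.8²/4 = 132.206
  stratum C: (550/1350)²·(1 − 80/550)·127.9²/80 = 29.0031
V̂(ȳ_st) = 293.023
SE(ȳ_st) = √293.023 = 17.1179

ȳ_st ≈ 449.363, SE ≈ 17.1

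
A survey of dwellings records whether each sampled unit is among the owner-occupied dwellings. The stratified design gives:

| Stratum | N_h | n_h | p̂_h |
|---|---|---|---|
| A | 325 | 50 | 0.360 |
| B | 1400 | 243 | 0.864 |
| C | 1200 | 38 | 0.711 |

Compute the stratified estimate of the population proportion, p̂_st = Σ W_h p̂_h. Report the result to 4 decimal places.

p̂_st ≈ 0.7452

N = 2925; stratum weights W_h = N_h/N.
p̂_st = Σ W_h p̂_h = (325·0.360 + 1400·0.864 + 1200·0.711)/2925 = 0.74523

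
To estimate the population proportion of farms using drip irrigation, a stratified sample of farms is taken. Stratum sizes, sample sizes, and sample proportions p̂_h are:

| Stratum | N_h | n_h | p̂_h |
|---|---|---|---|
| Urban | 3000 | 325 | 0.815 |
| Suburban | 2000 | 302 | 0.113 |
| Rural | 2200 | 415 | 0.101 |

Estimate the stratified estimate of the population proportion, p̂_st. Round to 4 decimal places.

N = 7200; stratum weights W_h = N_h/N.
p̂_st = Σ W_h p̂_h = (3000·0.815 + 2000·0.113 + 2200·0.101)/7200 = 0.40183

p̂_st ≈ 0.4018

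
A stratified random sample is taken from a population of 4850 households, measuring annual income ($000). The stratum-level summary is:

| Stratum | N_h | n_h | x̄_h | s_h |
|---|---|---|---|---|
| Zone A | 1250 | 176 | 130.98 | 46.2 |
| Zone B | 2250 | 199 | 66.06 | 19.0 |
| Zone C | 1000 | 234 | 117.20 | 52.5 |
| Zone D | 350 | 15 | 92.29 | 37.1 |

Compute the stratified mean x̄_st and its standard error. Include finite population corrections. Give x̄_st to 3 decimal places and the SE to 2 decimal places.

x̄_st ≈ 95.229, SE ≈ 1.37

x̄_st = Σ W_h x̄_h = (1250·130.98 + 2250·66.06 + 1000·117.20 + 350·92.29)/4850 = 95.22918
V̂(x̄_st) = Σ W_h² (1 − n_h/N_h) s_h²/n_h, with W_h = N_h/N and N = 4850:
  stratum Zone A: (1250/4850)²·(1 − 176/1250)·46.2²/176 = 0.692153
  stratum Zone B: (2250/4850)²·(1 − 199/2250)·19.0²/199 = 0.355892
  stratum Zone C: (1000/4850)²·(1 − 234/1000)·52.5²/234 = 0.383573
  stratum Zone D: (350/4850)²·(1 − 15/350)·37.1²/15 = 0.457389
V̂(x̄_st) = 1.88901
SE(x̄_st) = √1.88901 = 1.37441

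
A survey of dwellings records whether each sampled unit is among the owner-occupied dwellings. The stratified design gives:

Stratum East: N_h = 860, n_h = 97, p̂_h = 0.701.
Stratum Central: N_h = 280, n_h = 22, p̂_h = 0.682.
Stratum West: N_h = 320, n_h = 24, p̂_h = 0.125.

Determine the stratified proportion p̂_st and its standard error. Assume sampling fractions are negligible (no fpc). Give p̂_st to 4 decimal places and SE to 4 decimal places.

N = 1460; stratum weights W_h = N_h/N.
p̂_st = Σ W_h p̂_h = (860·0.701 + 280·0.682 + 320·0.125)/1460 = 0.57111
V̂(p̂_st) = Σ W_h² p̂_h(1−p̂_h)/(n_h−1):
  stratum East: (860/1460)²·0.701·0.299/96 = 0.000757546
  stratum Central: (280/1460)²·0.682·0.318/21 = 0.000379842
  stratum West: (320/1460)²·0.125·0.875/23 = 0.000228446
V̂(p̂_st) = 0.00136583; SE = √V̂ = 0.0369572

p̂_st ≈ 0.5711, SE ≈ 0.0370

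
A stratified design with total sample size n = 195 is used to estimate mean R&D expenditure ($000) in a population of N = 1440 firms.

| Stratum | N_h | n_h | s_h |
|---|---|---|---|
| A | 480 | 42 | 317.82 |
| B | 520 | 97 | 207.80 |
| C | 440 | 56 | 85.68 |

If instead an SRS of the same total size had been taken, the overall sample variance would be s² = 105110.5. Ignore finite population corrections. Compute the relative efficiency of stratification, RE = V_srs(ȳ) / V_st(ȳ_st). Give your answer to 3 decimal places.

V̂(ȳ_st) = Σ W_h² s_h²/n_h, with W_h = N_h/N and N = 1440:
  stratum A: (480/1440)²·317.82²/42 = 267.221
  stratum B: (520/1440)²·207.80²/97 = 58.0498
  stratum C: (440/1440)²·85.68²/56 = 12.2392
V_st = 337.51
V_srs = s²/n = 105110.5/195 = 539.028
Relative efficiency = V_srs / V_st = 539.028/337.51 = 1.5971

RE ≈ 1.597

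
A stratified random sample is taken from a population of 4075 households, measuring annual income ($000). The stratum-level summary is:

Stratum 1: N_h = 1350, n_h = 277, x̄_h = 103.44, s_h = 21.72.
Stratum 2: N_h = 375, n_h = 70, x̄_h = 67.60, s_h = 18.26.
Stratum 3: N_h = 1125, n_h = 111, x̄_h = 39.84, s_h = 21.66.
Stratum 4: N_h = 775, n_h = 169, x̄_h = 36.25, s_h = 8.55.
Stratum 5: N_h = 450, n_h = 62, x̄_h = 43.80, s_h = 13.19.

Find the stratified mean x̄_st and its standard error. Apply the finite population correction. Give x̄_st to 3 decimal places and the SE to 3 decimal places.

x̄_st ≈ 63.219, SE ≈ 0.717

x̄_st = Σ W_h x̄_h = (1350·103.44 + 375·67.60 + 1125·39.84 + 775·36.25 + 450·43.80)/4075 = 63.21908
V̂(x̄_st) = Σ W_h² (1 − n_h/N_h) s_h²/n_h, with W_h = N_h/N and N = 4075:
  stratum 1: (1350/4075)²·(1 − 277/1350)·21.72²/277 = 0.148566
  stratum 2: (375/4075)²·(1 − 70/375)·18.26²/70 = 0.032808
  stratum 3: (1125/4075)²·(1 − 111/1125)·21.66²/111 = 0.290355
  stratum 4: (775/4075)²·(1 − 169/775)·8.55²/169 = 0.0122339
  stratum 5: (450/4075)²·(1 − 62/450)·13.19²/62 = 0.0295044
V̂(x̄_st) = 0.513467
SE(x̄_st) = √0.513467 = 0.716566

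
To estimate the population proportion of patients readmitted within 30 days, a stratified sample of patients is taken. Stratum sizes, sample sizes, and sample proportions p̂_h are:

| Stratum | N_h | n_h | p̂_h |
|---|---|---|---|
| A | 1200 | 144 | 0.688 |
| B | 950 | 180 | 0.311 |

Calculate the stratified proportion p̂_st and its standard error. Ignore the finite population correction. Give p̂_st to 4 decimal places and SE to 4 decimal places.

p̂_st ≈ 0.5214, SE ≈ 0.0265

N = 2150; stratum weights W_h = N_h/N.
p̂_st = Σ W_h p̂_h = (1200·0.688 + 950·0.311)/2150 = 0.52142
V̂(p̂_st) = Σ W_h² p̂_h(1−p̂_h)/(n_h−1):
  stratum A: (1200/2150)²·0.688·0.312/143 = 0.000467619
  stratum B: (950/2150)²·0.311·0.689/179 = 0.000233721
V̂(p̂_st) = 0.00070134; SE = √V̂ = 0.0264828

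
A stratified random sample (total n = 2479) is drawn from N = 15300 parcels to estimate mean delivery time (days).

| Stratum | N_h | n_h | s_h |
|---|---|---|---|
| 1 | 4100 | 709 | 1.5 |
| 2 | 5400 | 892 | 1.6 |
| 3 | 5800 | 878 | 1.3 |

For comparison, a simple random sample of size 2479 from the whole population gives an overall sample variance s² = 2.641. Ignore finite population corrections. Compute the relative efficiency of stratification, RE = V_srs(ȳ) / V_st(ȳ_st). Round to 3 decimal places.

RE ≈ 1.236

V̂(ȳ_st) = Σ W_h² s_h²/n_h, with W_h = N_h/N and N = 15300:
  stratum 1: (4100/15300)²·1.5²/709 = 0.000227888
  stratum 2: (5400/15300)²·1.6²/892 = 0.000357503
  stratum 3: (5800/15300)²·1.3²/878 = 0.000276608
V_st = 0.000861999
V_srs = s²/n = 2.641/2479 = 0.00106535
Relative efficiency = V_srs / V_st = 0.00106535/0.000861999 = 1.2359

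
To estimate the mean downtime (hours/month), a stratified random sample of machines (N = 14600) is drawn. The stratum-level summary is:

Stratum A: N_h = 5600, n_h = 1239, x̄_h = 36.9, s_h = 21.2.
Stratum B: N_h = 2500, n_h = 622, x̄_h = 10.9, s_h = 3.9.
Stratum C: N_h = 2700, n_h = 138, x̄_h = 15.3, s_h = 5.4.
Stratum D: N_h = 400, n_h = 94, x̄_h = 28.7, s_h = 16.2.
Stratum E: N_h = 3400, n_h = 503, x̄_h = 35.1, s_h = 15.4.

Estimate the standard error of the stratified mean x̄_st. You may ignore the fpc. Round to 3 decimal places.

V̂(x̄_st) = Σ W_h² s_h²/n_h, with W_h = N_h/N and N = 14600:
  stratum A: (5600/14600)²·21.2²/1239 = 0.0533668
  stratum B: (2500/14600)²·3.9²/622 = 0.00071699
  stratum C: (2700/14600)²·5.4²/138 = 0.00722654
  stratum D: (400/14600)²·16.2²/94 = 0.00209564
  stratum E: (3400/14600)²·15.4²/503 = 0.0255697
V̂(x̄_st) = 0.0889756
SE(x̄_st) = √0.0889756 = 0.298288

SE(x̄_st) ≈ 0.298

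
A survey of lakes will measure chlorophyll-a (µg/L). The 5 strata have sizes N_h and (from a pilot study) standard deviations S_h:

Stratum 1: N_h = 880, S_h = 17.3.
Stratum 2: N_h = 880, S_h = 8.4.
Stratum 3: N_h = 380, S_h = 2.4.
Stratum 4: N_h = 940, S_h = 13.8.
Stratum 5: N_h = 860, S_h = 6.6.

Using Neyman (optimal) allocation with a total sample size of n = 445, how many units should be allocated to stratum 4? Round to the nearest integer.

137

Neyman allocation: n_h = n · N_h S_h / Σ N_i S_i, with n = 445.
  stratum 1: N_h·S_h = 880·17.3 = 15224.00
  stratum 2: N_h·S_h = 880·8.4 = 7392.00
  stratum 3: N_h·S_h = 380·2.4 = 912.00
  stratum 4: N_h·S_h = 940·13.8 = 12972.00
  stratum 5: N_h·S_h = 860·6.6 = 5676.00
Σ N_h S_h = 42176.00
n for stratum 4 = 445·12972.00/42176.00 = 136.868 → 137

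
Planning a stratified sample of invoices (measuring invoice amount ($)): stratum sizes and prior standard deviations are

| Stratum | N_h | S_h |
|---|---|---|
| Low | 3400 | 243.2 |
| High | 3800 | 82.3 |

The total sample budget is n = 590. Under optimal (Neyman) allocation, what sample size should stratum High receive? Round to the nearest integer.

162

Neyman allocation: n_h = n · N_h S_h / Σ N_i S_i, with n = 590.
  stratum Low: N_h·S_h = 3400·243.2 = 826880.00
  stratum High: N_h·S_h = 3800·82.3 = 312740.00
Σ N_h S_h = 1139620.00
n for stratum High = 590·312740.00/1139620.00 = 161.911 → 162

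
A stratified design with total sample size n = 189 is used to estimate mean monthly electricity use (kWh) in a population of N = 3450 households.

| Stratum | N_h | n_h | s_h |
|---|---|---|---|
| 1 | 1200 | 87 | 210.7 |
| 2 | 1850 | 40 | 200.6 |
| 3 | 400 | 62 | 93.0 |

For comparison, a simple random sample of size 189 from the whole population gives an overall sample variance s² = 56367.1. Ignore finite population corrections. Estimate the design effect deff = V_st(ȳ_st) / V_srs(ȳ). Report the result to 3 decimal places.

V̂(ȳ_st) = Σ W_h² s_h²/n_h, with W_h = N_h/N and N = 3450:
  stratum 1: (1200/3450)²·210.7²/87 = 61.7354
  stratum 2: (1850/3450)²·200.6²/40 = 289.272
  stratum 3: (400/3450)²·93.0²/62 = 1.87524
V_st = 352.883
V_srs = s²/n = 56367.1/189 = 298.239
deff = V_st / V_srs = 352.883/298.239 = 1.1832

deff ≈ 1.183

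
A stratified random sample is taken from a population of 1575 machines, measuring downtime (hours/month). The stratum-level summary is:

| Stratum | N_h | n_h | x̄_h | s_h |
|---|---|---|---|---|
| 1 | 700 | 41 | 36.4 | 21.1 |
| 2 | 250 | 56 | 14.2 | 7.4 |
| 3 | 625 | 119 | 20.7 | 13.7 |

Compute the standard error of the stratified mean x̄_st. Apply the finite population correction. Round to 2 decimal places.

SE(x̄_st) ≈ 1.50

V̂(x̄_st) = Σ W_h² (1 − n_h/N_h) s_h²/n_h, with W_h = N_h/N and N = 1575:
  stratum 1: (700/1575)²·(1 − 41/700)·21.1²/41 = 2.01931
  stratum 2: (250/1575)²·(1 − 56/250)·7.4²/56 = 0.0191186
  stratum 3: (625/1575)²·(1 − 119/625)·13.7²/119 = 0.201078
V̂(x̄_st) = 2.23951
SE(x̄_st) = √2.23951 = 1.4965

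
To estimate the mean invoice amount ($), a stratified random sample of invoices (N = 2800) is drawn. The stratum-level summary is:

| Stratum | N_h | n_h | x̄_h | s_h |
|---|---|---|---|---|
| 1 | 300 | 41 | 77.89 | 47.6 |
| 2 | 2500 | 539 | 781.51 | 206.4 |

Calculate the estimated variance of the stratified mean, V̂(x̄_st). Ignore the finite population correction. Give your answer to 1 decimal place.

V̂(x̄_st) ≈ 63.6

V̂(x̄_st) = Σ W_h² s_h²/n_h, with W_h = N_h/N and N = 2800:
  stratum 1: (300/2800)²·47.6²/41 = 0.63439
  stratum 2: (2500/2800)²·206.4²/539 = 63.0078
V̂(x̄_st) = 63.6422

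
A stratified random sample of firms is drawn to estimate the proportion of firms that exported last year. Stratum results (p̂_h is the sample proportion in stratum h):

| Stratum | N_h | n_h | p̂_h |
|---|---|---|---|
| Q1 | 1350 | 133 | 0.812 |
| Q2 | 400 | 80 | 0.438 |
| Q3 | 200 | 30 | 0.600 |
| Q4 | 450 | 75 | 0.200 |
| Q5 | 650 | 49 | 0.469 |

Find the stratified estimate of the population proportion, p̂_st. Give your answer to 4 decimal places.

p̂_st ≈ 0.5857

N = 3050; stratum weights W_h = N_h/N.
p̂_st = Σ W_h p̂_h = (1350·0.812 + 400·0.438 + 200·0.600 + 450·0.200 + 650·0.469)/3050 = 0.58566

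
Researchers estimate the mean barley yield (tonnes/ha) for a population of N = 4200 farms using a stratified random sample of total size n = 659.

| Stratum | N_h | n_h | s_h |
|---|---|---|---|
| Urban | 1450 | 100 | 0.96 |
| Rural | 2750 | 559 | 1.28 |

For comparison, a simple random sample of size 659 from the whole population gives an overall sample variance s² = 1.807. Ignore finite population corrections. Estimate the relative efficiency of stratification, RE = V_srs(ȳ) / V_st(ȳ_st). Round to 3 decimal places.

V̂(ȳ_st) = Σ W_h² s_h²/n_h, with W_h = N_h/N and N = 4200:
  stratum Urban: (1450/4200)²·0.96²/100 = 0.00109845
  stratum Rural: (2750/4200)²·1.28²/559 = 0.00125654
V_st = 0.00235498
V_srs = s²/n = 1.807/659 = 0.00274203
Relative efficiency = V_srs / V_st = 0.00274203/0.00235498 = 1.1644

RE ≈ 1.164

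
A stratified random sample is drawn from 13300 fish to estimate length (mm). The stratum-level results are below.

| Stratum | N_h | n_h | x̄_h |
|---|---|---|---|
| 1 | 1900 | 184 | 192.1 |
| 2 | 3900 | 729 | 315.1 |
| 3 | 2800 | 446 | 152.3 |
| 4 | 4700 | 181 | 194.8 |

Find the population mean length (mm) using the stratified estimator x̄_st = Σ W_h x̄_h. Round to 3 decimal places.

x̄_st ≈ 220.743

N = Σ N_h = 13300. Stratum weights W_h = N_h/N.
x̄_st = (1900·192.1 + 3900·315.1 + 2800·152.3 + 4700·194.8) / 13300 = 220.74286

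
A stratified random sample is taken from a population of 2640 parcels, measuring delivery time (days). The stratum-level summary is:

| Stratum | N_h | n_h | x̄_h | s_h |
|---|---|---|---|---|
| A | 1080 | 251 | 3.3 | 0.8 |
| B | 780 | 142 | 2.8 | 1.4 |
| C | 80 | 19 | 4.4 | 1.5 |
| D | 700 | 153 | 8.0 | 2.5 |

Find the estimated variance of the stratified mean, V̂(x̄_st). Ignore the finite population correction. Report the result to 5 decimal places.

V̂(x̄_st) ≈ 0.00461

V̂(x̄_st) = Σ W_h² s_h²/n_h, with W_h = N_h/N and N = 2640:
  stratum A: (1080/2640)²·0.8²/251 = 0.000426723
  stratum B: (780/2640)²·1.4²/142 = 0.00120489
  stratum C: (80/2640)²·1.5²/19 = 0.000108743
  stratum D: (700/2640)²·2.5²/153 = 0.00287195
V̂(x̄_st) = 0.00461231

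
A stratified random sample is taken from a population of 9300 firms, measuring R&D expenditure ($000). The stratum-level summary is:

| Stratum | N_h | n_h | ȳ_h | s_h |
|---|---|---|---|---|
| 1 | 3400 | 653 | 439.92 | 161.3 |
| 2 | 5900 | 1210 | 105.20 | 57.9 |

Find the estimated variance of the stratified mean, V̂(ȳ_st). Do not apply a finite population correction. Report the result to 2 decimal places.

V̂(ȳ_st) = Σ W_h² s_h²/n_h, with W_h = N_h/N and N = 9300:
  stratum 1: (3400/9300)²·161.3²/653 = 5.32534
  stratum 2: (5900/9300)²·57.9²/1210 = 1.11509
V̂(ȳ_st) = 6.44043

V̂(ȳ_st) ≈ 6.44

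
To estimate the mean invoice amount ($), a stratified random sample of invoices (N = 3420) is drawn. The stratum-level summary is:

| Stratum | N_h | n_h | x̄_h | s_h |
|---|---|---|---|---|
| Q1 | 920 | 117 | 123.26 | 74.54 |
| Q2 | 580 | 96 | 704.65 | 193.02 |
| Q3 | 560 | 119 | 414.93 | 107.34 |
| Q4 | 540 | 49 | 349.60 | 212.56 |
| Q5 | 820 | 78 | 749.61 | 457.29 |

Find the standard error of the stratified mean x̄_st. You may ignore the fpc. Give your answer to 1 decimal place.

SE(x̄_st) ≈ 13.9

V̂(x̄_st) = Σ W_h² s_h²/n_h, with W_h = N_h/N and N = 3420:
  stratum Q1: (920/3420)²·74.54²/117 = 3.4365
  stratum Q2: (580/3420)²·193.02²/96 = 11.1619
  stratum Q3: (560/3420)²·107.34²/119 = 2.59597
  stratum Q4: (540/3420)²·212.56²/49 = 22.9881
  stratum Q5: (820/3420)²·457.29²/78 = 154.122
V̂(x̄_st) = 194.304
SE(x̄_st) = √194.304 = 13.9393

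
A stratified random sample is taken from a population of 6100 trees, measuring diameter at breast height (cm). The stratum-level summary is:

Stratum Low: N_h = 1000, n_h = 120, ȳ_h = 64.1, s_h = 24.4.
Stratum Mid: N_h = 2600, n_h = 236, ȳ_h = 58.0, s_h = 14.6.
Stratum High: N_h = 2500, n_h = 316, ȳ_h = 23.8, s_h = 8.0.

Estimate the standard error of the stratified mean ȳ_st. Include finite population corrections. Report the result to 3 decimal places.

SE(ȳ_st) ≈ 0.544

V̂(ȳ_st) = Σ W_h² (1 − n_h/N_h) s_h²/n_h, with W_h = N_h/N and N = 6100:
  stratum Low: (1000/6100)²·(1 − 120/1000)·24.4²/120 = 0.117333
  stratum Mid: (2600/6100)²·(1 − 236/2600)·14.6²/236 = 0.149195
  stratum High: (2500/6100)²·(1 − 316/2500)·8.0²/316 = 0.0297184
V̂(ȳ_st) = 0.296247
SE(ȳ_st) = √0.296247 = 0.544286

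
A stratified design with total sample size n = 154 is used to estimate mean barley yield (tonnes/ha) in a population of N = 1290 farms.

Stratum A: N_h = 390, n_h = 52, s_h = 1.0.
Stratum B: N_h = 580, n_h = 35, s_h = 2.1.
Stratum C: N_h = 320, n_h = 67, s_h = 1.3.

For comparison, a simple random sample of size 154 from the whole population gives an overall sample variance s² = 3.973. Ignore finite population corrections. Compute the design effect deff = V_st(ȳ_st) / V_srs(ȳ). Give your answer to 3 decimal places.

V̂(ȳ_st) = Σ W_h² s_h²/n_h, with W_h = N_h/N and N = 1290:
  stratum A: (390/1290)²·1.0²/52 = 0.00175771
  stratum B: (580/1290)²·2.1²/35 = 0.0254711
  stratum C: (320/1290)²·1.3²/67 = 0.00155215
V_st = 0.0287809
V_srs = s²/n = 3.973/154 = 0.0257987
deff = V_st / V_srs = 0.0287809/0.0257987 = 1.1156

deff ≈ 1.116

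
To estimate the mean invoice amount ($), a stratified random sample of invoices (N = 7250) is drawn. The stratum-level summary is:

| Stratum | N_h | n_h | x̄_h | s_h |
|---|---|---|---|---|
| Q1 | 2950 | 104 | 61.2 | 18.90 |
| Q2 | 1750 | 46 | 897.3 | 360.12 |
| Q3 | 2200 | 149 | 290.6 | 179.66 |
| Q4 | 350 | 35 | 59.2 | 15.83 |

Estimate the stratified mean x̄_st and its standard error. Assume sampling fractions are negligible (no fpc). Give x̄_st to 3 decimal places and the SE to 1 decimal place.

x̄_st = Σ W_h x̄_h = (2950·61.2 + 1750·897.3 + 2200·290.6 + 350·59.2)/7250 = 332.53172
V̂(x̄_st) = Σ W_h² s_h²/n_h, with W_h = N_h/N and N = 7250:
  stratum Q1: (2950/7250)²·18.90²/104 = 0.568667
  stratum Q2: (1750/7250)²·360.12²/46 = 164.262
  stratum Q3: (2200/7250)²·179.66²/149 = 19.9474
  stratum Q4: (350/7250)²·15.83²/35 = 0.0166861
V̂(x̄_st) = 184.795
SE(x̄_st) = √184.795 = 13.5939

x̄_st ≈ 332.532, SE ≈ 13.6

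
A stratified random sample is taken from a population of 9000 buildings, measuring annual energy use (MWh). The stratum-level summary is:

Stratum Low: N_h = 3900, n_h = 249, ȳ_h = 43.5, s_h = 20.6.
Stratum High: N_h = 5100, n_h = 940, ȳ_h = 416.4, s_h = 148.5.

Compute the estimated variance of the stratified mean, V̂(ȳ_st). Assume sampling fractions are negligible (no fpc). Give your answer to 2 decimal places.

V̂(ȳ_st) ≈ 7.85

V̂(ȳ_st) = Σ W_h² s_h²/n_h, with W_h = N_h/N and N = 9000:
  stratum Low: (3900/9000)²·20.6²/249 = 0.320022
  stratum High: (5100/9000)²·148.5²/940 = 7.53322
V̂(ȳ_st) = 7.85324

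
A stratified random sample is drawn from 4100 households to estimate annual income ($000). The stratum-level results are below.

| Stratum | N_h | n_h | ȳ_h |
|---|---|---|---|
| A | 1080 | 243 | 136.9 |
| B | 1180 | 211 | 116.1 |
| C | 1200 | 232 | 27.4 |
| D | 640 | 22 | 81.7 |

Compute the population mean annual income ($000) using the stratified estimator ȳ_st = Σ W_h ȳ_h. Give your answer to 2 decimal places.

N = Σ N_h = 4100. Stratum weights W_h = N_h/N.
ȳ_st = (1080·136.9 + 1180·116.1 + 1200·27.4 + 640·81.7) / 4100 = 90.2483

ȳ_st ≈ 90.25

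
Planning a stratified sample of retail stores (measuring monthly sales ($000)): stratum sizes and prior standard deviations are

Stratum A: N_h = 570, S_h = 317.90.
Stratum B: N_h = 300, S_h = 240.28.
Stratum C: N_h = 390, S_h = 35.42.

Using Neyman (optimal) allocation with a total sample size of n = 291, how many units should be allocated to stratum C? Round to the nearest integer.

Neyman allocation: n_h = n · N_h S_h / Σ N_i S_i, with n = 291.
  stratum A: N_h·S_h = 570·317.90 = 181203.00
  stratum B: N_h·S_h = 300·240.28 = 72084.00
  stratum C: N_h·S_h = 390·35.42 = 13813.80
Σ N_h S_h = 267100.80
n for stratum C = 291·13813.80/267100.80 = 15.050 → 15

15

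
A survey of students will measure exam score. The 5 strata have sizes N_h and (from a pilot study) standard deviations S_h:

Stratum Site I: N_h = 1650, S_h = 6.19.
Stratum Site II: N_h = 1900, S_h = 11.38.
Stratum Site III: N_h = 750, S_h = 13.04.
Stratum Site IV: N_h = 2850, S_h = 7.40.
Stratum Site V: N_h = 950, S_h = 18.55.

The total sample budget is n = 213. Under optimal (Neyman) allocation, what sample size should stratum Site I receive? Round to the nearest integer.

27

Neyman allocation: n_h = n · N_h S_h / Σ N_i S_i, with n = 213.
  stratum Site I: N_h·S_h = 1650·6.19 = 10213.50
  stratum Site II: N_h·S_h = 1900·11.38 = 21622.00
  stratum Site III: N_h·S_h = 750·13.04 = 9780.00
  stratum Site IV: N_h·S_h = 2850·7.40 = 21090.00
  stratum Site V: N_h·S_h = 950·18.55 = 17622.50
Σ N_h S_h = 80328.00
n for stratum Site I = 213·10213.50/80328.00 = 27.082 → 27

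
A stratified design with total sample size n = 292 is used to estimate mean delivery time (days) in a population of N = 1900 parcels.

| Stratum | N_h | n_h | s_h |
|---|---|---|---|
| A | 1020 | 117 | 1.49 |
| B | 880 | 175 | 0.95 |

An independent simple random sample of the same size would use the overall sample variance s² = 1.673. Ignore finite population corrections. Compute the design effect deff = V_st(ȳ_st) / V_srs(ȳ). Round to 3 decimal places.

deff ≈ 1.148

V̂(ȳ_st) = Σ W_h² s_h²/n_h, with W_h = N_h/N and N = 1900:
  stratum A: (1020/1900)²·1.49²/117 = 0.00546865
  stratum B: (880/1900)²·0.95²/175 = 0.00110629
V_st = 0.00657493
V_srs = s²/n = 1.673/292 = 0.00572945
deff = V_st / V_srs = 0.00657493/0.00572945 = 1.1476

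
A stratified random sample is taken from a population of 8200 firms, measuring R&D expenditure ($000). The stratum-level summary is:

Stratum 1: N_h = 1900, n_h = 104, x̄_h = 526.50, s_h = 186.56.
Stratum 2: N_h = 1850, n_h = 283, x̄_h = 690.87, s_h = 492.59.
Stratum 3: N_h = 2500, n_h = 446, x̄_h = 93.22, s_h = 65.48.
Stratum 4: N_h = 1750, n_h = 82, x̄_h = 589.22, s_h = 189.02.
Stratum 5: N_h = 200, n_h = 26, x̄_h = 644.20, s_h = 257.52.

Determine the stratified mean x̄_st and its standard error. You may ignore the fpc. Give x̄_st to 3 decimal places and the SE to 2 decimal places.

x̄_st ≈ 447.742, SE ≈ 9.16

x̄_st = Σ W_h x̄_h = (1900·526.50 + 1850·690.87 + 2500·93.22 + 1750·589.22 + 200·644.20)/8200 = 447.74201
V̂(x̄_st) = Σ W_h² s_h²/n_h, with W_h = N_h/N and N = 8200:
  stratum 1: (1900/8200)²·186.56²/104 = 17.9673
  stratum 2: (1850/8200)²·492.59²/283 = 43.6416
  stratum 3: (2500/8200)²·65.48²/446 = 0.893583
  stratum 4: (1750/8200)²·189.02²/82 = 19.845
  stratum 5: (200/8200)²·257.52²/26 = 1.51733
V̂(x̄_st) = 83.8648
SE(x̄_st) = √83.8648 = 9.15777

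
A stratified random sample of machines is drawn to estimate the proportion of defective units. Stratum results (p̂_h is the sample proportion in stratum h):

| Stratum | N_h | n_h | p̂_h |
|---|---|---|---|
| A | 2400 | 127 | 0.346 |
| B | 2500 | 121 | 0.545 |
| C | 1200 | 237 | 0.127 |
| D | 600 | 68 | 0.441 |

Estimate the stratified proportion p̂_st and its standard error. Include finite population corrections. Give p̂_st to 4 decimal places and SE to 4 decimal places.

N = 6700; stratum weights W_h = N_h/N.
p̂_st = Σ W_h p̂_h = (2400·0.346 + 2500·0.545 + 1200·0.127 + 600·0.441)/6700 = 0.38954
V̂(p̂_st) = Σ W_h² (1 − n_h/N_h) p̂_h(1−p̂_h)/(n_h−1):
  stratum A: (2400/6700)²·(1 − 127/2400)·0.346·0.654/126 = 0.000218245
  stratum B: (2500/6700)²·(1 − 121/2500)·0.545·0.455/120 = 0.000273786
  stratum C: (1200/6700)²·(1 − 237/1200)·0.127·0.873/236 = 1.20938e-05
  stratum D: (600/6700)²·(1 − 68/600)·0.441·0.559/67 = 2.61631e-05
V̂(p̂_st) = 0.000530288; SE = √V̂ = 0.023028

p̂_st ≈ 0.3895, SE ≈ 0.0230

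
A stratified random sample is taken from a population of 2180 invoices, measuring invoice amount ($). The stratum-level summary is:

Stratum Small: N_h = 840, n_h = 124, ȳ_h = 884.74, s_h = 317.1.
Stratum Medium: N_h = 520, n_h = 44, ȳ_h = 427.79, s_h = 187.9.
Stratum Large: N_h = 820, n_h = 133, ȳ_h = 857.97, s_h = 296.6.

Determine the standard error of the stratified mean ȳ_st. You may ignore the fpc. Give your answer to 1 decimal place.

SE(ȳ_st) ≈ 16.1

V̂(ȳ_st) = Σ W_h² s_h²/n_h, with W_h = N_h/N and N = 2180:
  stratum Small: (840/2180)²·317.1²/124 = 120.397
  stratum Medium: (520/2180)²·187.9²/44 = 45.6557
  stratum Large: (820/2180)²·296.6²/133 = 93.5848
V̂(ȳ_st) = 259.638
SE(ȳ_st) = √259.638 = 16.1133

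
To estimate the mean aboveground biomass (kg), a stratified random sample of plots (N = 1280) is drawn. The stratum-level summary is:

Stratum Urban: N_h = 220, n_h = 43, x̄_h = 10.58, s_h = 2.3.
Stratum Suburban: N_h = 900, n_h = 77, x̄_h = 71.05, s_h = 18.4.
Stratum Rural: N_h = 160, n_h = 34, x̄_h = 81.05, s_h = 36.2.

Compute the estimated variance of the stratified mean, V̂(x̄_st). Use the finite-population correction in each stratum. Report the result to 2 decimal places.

V̂(x̄_st) = Σ W_h² (1 − n_h/N_h) s_h²/n_h, with W_h = N_h/N and N = 1280:
  stratum Urban: (220/1280)²·(1 − 43/220)·2.3²/43 = 0.0029239
  stratum Suburban: (900/1280)²·(1 − 77/900)·18.4²/77 = 1.98778
  stratum Rural: (160/1280)²·(1 − 34/160)·36.2²/34 = 0.474252
V̂(x̄_st) = 2.46495

V̂(x̄_st) ≈ 2.46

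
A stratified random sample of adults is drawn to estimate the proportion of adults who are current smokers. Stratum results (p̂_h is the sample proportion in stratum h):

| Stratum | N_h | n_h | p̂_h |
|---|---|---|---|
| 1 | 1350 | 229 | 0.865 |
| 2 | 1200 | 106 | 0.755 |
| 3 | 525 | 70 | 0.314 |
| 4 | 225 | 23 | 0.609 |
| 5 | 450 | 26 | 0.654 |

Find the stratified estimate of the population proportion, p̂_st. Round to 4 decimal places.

p̂_st ≈ 0.7120

N = 3750; stratum weights W_h = N_h/N.
p̂_st = Σ W_h p̂_h = (1350·0.865 + 1200·0.755 + 525·0.314 + 225·0.609 + 450·0.654)/3750 = 0.71198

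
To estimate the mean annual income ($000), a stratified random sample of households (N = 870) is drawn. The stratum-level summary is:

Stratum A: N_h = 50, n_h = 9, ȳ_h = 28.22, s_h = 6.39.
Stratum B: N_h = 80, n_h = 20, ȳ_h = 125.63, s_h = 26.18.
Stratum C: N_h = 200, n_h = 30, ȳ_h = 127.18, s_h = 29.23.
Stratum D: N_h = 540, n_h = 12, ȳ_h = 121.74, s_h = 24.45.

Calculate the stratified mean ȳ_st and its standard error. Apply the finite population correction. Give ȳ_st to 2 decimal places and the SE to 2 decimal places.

ȳ_st = Σ W_h ȳ_h = (50·28.22 + 80·125.63 + 200·127.18 + 540·121.74)/870 = 117.97356
V̂(ȳ_st) = Σ W_h² (1 − n_h/N_h) s_h²/n_h, with W_h = N_h/N and N = 870:
  stratum A: (50/870)²·(1 − 9/50)·6.39²/9 = 0.0122878
  stratum B: (80/870)²·(1 − 20/80)·26.18²/20 = 0.217326
  stratum C: (200/870)²·(1 − 30/200)·29.23²/30 = 1.27931
  stratum D: (540/870)²·(1 − 12/540)·24.45²/12 = 18.7657
V̂(ȳ_st) = 20.2747
SE(ȳ_st) = √20.2747 = 4.50274

ȳ_st ≈ 117.97, SE ≈ 4.50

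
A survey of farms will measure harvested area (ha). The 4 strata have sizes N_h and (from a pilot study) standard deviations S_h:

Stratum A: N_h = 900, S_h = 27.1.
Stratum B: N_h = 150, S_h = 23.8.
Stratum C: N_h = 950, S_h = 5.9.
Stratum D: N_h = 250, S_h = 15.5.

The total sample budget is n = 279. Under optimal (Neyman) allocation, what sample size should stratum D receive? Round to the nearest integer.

Neyman allocation: n_h = n · N_h S_h / Σ N_i S_i, with n = 279.
  stratum A: N_h·S_h = 900·27.1 = 24390.00
  stratum B: N_h·S_h = 150·23.8 = 3570.00
  stratum C: N_h·S_h = 950·5.9 = 5605.00
  stratum D: N_h·S_h = 250·15.5 = 3875.00
Σ N_h S_h = 37440.00
n for stratum D = 279·3875.00/37440.00 = 28.876 → 29

29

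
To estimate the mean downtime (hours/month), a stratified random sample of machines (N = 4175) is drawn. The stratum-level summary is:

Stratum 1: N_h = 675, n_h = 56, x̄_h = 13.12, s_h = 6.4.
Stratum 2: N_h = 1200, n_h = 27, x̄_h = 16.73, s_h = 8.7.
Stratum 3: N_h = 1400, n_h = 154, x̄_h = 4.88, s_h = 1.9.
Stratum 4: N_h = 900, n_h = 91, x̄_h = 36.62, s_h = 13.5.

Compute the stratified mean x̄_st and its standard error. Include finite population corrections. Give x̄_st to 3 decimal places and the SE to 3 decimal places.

x̄_st = Σ W_h x̄_h = (675·13.12 + 1200·16.73 + 1400·4.88 + 900·36.62)/4175 = 16.46036
V̂(x̄_st) = Σ W_h² (1 − n_h/N_h) s_h²/n_h, with W_h = N_h/N and N = 4175:
  stratum 1: (675/4175)²·(1 − 56/675)·6.4²/56 = 0.0175329
  stratum 2: (1200/4175)²·(1 − 27/1200)·8.7²/27 = 0.226382
  stratum 3: (1400/4175)²·(1 − 154/1400)·1.9²/154 = 0.00234595
  stratum 4: (900/4175)²·(1 − 91/900)·13.5²/91 = 0.0836574
V̂(x̄_st) = 0.329918
SE(x̄_st) = √0.329918 = 0.574385

x̄_st ≈ 16.460, SE ≈ 0.574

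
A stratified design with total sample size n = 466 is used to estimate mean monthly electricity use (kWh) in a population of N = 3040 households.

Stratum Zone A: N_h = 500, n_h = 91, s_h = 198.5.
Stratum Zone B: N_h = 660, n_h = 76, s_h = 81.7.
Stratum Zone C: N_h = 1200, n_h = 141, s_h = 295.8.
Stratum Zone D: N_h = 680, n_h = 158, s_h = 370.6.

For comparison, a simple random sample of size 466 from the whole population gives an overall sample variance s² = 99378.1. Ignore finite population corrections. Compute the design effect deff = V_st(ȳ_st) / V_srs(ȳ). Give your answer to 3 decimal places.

deff ≈ 0.732

V̂(ȳ_st) = Σ W_h² s_h²/n_h, with W_h = N_h/N and N = 3040:
  stratum Zone A: (500/3040)²·198.5²/91 = 11.7131
  stratum Zone B: (660/3040)²·81.7²/76 = 4.13972
  stratum Zone C: (1200/3040)²·295.8²/141 = 96.6924
  stratum Zone D: (680/3040)²·370.6²/158 = 43.4935
V_st = 156.039
V_srs = s²/n = 99378.1/466 = 213.258
deff = V_st / V_srs = 156.039/213.258 = 0.7317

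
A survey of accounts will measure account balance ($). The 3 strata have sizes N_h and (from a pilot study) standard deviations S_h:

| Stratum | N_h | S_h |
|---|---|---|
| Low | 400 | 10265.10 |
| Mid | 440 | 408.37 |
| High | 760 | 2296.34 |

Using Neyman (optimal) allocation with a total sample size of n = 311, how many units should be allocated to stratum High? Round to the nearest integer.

90

Neyman allocation: n_h = n · N_h S_h / Σ N_i S_i, with n = 311.
  stratum Low: N_h·S_h = 400·10265.10 = 4106040.00
  stratum Mid: N_h·S_h = 440·408.37 = 179682.80
  stratum High: N_h·S_h = 760·2296.34 = 1745218.40
Σ N_h S_h = 6030941.20
n for stratum High = 311·1745218.40/6030941.20 = 89.996 → 90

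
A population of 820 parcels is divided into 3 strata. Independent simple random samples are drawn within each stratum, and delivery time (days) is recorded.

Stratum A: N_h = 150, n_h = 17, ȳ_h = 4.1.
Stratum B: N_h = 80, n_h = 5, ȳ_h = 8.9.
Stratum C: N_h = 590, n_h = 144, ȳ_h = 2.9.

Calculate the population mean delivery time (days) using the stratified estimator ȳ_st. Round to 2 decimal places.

ȳ_st ≈ 3.70

N = Σ N_h = 820. Stratum weights W_h = N_h/N.
ȳ_st = (150·4.1 + 80·8.9 + 590·2.9) / 820 = 3.7049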